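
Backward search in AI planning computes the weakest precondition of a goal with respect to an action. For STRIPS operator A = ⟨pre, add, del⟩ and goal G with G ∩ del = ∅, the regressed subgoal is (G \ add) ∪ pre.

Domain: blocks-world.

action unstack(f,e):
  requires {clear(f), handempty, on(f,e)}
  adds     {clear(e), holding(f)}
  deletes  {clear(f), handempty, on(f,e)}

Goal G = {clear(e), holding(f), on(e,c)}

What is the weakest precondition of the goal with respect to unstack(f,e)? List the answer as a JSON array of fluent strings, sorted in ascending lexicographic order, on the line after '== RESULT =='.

Compute (G \ add) ∪ pre:
  G ∩ del = {}  (empty — regression defined)
  G \ add = {clear(e), holding(f), on(e,c)} \ {clear(e), holding(f)} = {on(e,c)}
  ∪ pre   = {on(e,c)} ∪ {clear(f), handempty, on(f,e)}
          = {clear(f), handempty, on(e,c), on(f,e)}

== RESULT ==
["clear(f)", "handempty", "on(e,c)", "on(f,e)"]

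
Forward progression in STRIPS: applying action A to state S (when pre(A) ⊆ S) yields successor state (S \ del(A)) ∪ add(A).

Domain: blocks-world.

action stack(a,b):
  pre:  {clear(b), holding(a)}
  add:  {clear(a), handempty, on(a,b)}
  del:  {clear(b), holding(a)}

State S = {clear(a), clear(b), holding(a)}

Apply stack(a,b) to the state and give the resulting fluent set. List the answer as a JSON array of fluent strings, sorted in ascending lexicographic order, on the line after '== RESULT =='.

Compute (S \ del) ∪ add:
  pre ⊆ S: {clear(b), holding(a)} ⊆ S  — applicable
  S \ del = {clear(a)}
  ∪ add   = {clear(a), handempty, on(a,b)}

== RESULT ==
["clear(a)", "handempty", "on(a,b)"]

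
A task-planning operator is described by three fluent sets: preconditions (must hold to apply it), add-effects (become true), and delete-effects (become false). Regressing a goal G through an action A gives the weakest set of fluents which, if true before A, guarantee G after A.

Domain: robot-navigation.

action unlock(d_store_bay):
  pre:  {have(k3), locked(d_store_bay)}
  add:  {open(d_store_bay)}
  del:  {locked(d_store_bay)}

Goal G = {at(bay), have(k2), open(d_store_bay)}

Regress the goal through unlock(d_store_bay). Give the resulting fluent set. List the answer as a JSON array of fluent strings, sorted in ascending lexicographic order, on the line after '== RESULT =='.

Regress:
  G ∩ del = {}  (empty — regression defined)
  G \ add = {at(bay), have(k2), open(d_store_bay)} \ {open(d_store_bay)} = {at(bay), have(k2)}
  ∪ pre   = {at(bay), have(k2)} ∪ {have(k3), locked(d_store_bay)}
          = {at(bay), have(k2), have(k3), locked(d_store_bay)}

== RESULT ==
["at(bay)", "have(k2)", "have(k3)", "locked(d_store_bay)"]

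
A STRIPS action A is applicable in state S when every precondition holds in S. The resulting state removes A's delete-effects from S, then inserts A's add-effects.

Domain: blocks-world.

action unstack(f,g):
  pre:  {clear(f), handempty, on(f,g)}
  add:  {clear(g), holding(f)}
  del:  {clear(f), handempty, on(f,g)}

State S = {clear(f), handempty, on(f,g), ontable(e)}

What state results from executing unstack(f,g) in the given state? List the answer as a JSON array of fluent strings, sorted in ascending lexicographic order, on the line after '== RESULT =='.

Compute (S \ del) ∪ add:
  pre ⊆ S: {clear(f), handempty, on(f,g)} ⊆ S  — applicable
  S \ del = {ontable(e)}
  ∪ add   = {clear(g), holding(f), ontable(e)}

== RESULT ==
["clear(g)", "holding(f)", "ontable(e)"]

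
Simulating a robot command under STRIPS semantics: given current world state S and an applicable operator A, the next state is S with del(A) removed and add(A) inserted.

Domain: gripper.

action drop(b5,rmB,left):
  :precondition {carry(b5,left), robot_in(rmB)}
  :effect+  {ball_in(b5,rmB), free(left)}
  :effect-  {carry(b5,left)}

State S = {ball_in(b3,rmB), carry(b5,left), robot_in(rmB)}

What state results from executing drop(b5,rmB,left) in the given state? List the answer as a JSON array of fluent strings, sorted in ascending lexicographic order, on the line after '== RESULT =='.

Compute (S \ del) ∪ add:
  pre ⊆ S: {carry(b5,left), robot_in(rmB)} ⊆ S  — applicable
  S \ del = {ball_in(b3,rmB), robot_in(rmB)}
  ∪ add   = {ball_in(b3,rmB), ball_in(b5,rmB), free(left), robot_in(rmB)}

== RESULT ==
["ball_in(b3,rmB)", "ball_in(b5,rmB)", "free(left)", "robot_in(rmB)"]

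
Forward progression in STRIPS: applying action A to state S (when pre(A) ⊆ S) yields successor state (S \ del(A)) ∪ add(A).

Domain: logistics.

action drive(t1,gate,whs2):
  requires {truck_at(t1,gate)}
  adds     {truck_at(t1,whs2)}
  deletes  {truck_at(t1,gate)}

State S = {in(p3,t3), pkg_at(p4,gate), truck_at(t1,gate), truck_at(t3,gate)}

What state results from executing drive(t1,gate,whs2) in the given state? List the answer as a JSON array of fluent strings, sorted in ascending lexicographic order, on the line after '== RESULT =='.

Compute (S \ del) ∪ add:
  pre ⊆ S: {truck_at(t1,gate)} ⊆ S  — applicable
  S \ del = {in(p3,t3), pkg_at(p4,gate), truck_at(t3,gate)}
  ∪ add   = {in(p3,t3), pkg_at(p4,gate), truck_at(t1,whs2), truck_at(t3,gate)}

== RESULT ==
["in(p3,t3)", "pkg_at(p4,gate)", "truck_at(t1,whs2)", "truck_at(t3,gate)"]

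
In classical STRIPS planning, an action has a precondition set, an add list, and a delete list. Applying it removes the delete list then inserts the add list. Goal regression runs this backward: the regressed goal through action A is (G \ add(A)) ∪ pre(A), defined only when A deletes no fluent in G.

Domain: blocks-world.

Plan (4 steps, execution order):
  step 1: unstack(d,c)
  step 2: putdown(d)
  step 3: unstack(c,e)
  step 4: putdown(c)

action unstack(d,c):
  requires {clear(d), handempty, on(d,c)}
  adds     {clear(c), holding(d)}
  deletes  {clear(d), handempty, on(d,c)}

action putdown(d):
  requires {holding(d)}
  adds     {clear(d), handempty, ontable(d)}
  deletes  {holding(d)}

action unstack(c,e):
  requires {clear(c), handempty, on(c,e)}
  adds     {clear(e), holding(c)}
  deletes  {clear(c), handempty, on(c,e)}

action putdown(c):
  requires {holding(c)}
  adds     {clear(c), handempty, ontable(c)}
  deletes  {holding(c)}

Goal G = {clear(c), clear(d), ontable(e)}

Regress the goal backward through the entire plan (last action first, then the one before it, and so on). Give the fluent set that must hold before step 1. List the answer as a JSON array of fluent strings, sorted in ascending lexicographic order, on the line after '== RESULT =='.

Work backward from the goal:
  through step 4 (putdown(c)): drop {clear(c)}, keep {clear(d), ontable(e)}, require {holding(c)}
    → {clear(d), holding(c), ontable(e)}
  through step 3 (unstack(c,e)): drop {holding(c)}, keep {clear(d), ontable(e)}, require {clear(c), handempty, on(c,e)}
    → {clear(c), clear(d), handempty, on(c,e), ontable(e)}
  through step 2 (putdown(d)): drop {clear(d), handempty}, keep {clear(c), on(c,e), ontable(e)}, require {holding(d)}
    → {clear(c), holding(d), on(c,e), ontable(e)}
  through step 1 (unstack(d,c)): drop {clear(c), holding(d)}, keep {on(c,e), ontable(e)}, require {clear(d), handempty, on(d,c)}
    → {clear(d), handempty, on(c,e), on(d,c), ontable(e)}

== RESULT ==
["clear(d)", "handempty", "on(c,e)", "on(d,c)", "ontable(e)"]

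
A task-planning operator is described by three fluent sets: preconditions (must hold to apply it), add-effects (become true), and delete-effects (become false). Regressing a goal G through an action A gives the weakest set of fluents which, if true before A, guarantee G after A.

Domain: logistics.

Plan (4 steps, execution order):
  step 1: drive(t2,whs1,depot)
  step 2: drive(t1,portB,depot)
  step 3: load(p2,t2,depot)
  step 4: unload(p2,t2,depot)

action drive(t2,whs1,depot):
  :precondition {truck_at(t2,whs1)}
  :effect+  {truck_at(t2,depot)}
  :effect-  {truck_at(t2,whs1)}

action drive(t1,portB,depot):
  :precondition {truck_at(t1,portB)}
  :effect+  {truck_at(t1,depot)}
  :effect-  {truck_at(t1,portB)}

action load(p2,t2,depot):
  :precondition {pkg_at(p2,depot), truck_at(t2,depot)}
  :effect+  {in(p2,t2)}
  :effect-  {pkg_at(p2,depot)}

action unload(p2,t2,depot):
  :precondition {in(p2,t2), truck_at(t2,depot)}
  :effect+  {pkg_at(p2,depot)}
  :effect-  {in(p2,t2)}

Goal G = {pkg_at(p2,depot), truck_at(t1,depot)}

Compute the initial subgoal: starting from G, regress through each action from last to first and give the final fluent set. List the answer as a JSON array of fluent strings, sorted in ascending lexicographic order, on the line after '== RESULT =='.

Regress step by step:
  through step 4 (unload(p2,t2,depot)): drop {pkg_at(p2,depot)}, keep {truck_at(t1,depot)}, require {in(p2,t2), truck_at(t2,depot)}
    → {in(p2,t2), truck_at(t1,depot), truck_at(t2,depot)}
  through step 3 (load(p2,t2,depot)): drop {in(p2,t2)}, keep {truck_at(t1,depot), truck_at(t2,depot)}, require {pkg_at(p2,depot), truck_at(t2,depot)}
    → {pkg_at(p2,depot), truck_at(t1,depot), truck_at(t2,depot)}
  through step 2 (drive(t1,portB,depot)): drop {truck_at(t1,depot)}, keep {pkg_at(p2,depot), truck_at(t2,depot)}, require {truck_at(t1,portB)}
    → {pkg_at(p2,depot), truck_at(t1,portB), truck_at(t2,depot)}
  through step 1 (drive(t2,whs1,depot)): drop {truck_at(t2,depot)}, keep {pkg_at(p2,depot), truck_at(t1,portB)}, require {truck_at(t2,whs1)}
    → {pkg_at(p2,depot), truck_at(t1,portB), truck_at(t2,whs1)}

== RESULT ==
["pkg_at(p2,depot)", "truck_at(t1,portB)", "truck_at(t2,whs1)"]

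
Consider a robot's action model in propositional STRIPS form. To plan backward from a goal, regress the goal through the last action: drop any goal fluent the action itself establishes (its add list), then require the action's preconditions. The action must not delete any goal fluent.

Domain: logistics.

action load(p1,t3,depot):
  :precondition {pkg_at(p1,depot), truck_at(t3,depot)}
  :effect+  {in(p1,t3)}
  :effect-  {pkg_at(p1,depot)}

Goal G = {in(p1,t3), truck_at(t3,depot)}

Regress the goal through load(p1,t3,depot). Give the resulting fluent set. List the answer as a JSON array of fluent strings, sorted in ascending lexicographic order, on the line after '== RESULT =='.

Compute (G \ add) ∪ pre:
  G ∩ del = {}  (empty — regression defined)
  G \ add = {in(p1,t3), truck_at(t3,depot)} \ {in(p1,t3)} = {truck_at(t3,depot)}
  ∪ pre   = {truck_at(t3,depot)} ∪ {pkg_at(p1,depot), truck_at(t3,depot)}
          = {pkg_at(p1,depot), truck_at(t3,depot)}

== RESULT ==
["pkg_at(p1,depot)", "truck_at(t3,depot)"]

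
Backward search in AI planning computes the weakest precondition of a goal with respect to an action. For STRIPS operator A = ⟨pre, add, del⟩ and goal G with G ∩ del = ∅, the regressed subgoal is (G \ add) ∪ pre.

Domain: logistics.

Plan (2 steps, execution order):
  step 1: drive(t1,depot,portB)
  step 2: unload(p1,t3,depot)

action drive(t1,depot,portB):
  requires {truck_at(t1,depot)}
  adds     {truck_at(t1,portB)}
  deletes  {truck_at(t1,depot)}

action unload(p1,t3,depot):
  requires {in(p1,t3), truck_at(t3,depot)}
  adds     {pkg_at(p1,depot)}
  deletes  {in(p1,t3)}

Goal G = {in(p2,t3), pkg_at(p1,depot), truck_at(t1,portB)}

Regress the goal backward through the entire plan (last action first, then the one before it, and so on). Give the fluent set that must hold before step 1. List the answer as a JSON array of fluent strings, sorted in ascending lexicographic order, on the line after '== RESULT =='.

Regress step by step:
  through step 2 (unload(p1,t3,depot)): drop {pkg_at(p1,depot)}, keep {in(p2,t3), truck_at(t1,portB)}, require {in(p1,t3), truck_at(t3,depot)}
    → {in(p1,t3), in(p2,t3), truck_at(t1,portB), truck_at(t3,depot)}
  through step 1 (drive(t1,depot,portB)): drop {truck_at(t1,portB)}, keep {in(p1,t3), in(p2,t3), truck_at(t3,depot)}, require {truck_at(t1,depot)}
    → {in(p1,t3), in(p2,t3), truck_at(t1,depot), truck_at(t3,depot)}

== RESULT ==
["in(p1,t3)", "in(p2,t3)", "truck_at(t1,depot)", "truck_at(t3,depot)"]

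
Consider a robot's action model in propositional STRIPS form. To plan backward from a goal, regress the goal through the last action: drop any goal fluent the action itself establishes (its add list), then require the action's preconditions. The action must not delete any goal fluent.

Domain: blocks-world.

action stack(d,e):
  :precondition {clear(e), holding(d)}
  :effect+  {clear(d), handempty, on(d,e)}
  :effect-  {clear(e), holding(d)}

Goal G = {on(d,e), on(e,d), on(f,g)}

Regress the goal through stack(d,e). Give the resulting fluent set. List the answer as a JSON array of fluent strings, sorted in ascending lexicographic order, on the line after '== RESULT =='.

Regress:
  G ∩ del = {}  (empty — regression defined)
  G \ add = {on(d,e), on(e,d), on(f,g)} \ {clear(d), handempty, on(d,e)} = {on(e,d), on(f,g)}
  ∪ pre   = {on(e,d), on(f,g)} ∪ {clear(e), holding(d)}
          = {clear(e), holding(d), on(e,d), on(f,g)}

== RESULT ==
["clear(e)", "holding(d)", "on(e,d)", "on(f,g)"]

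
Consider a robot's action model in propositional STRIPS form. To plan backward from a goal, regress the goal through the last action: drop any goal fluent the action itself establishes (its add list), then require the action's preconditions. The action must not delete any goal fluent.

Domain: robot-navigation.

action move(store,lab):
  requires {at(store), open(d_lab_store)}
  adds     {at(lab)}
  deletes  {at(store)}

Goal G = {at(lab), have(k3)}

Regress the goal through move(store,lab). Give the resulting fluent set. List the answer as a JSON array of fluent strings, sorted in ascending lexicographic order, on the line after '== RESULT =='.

Regress:
  G ∩ del = {}  (empty — regression defined)
  G \ add = {at(lab), have(k3)} \ {at(lab)} = {have(k3)}
  ∪ pre   = {have(k3)} ∪ {at(store), open(d_lab_store)}
          = {at(store), have(k3), open(d_lab_store)}

== RESULT ==
["at(store)", "have(k3)", "open(d_lab_store)"]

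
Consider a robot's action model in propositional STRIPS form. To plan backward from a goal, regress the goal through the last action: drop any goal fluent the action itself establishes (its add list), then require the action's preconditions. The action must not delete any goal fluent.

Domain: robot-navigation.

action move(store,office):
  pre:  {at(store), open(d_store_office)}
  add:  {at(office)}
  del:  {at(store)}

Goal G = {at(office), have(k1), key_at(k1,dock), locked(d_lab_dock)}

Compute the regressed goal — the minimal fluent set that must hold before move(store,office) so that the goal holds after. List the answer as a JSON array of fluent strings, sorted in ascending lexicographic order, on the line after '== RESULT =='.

Regress:
  G ∩ del = {}  (empty — regression defined)
  G \ add = {at(office), have(k1), key_at(k1,dock), locked(d_lab_dock)} \ {at(office)} = {have(k1), key_at(k1,dock), locked(d_lab_dock)}
  ∪ pre   = {have(k1), key_at(k1,dock), locked(d_lab_dock)} ∪ {at(store), open(d_store_office)}
          = {at(store), have(k1), key_at(k1,dock), locked(d_lab_dock), open(d_store_office)}

== RESULT ==
["at(store)", "have(k1)", "key_at(k1,dock)", "locked(d_lab_dock)", "open(d_store_office)"]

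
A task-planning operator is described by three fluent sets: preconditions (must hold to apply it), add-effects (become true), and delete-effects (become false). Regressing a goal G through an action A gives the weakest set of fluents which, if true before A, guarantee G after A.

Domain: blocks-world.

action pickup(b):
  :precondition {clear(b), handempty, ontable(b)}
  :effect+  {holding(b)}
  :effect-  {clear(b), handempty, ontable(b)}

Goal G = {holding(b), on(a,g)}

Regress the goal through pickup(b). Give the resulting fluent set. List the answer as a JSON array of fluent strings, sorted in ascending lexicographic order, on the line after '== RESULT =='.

Compute (G \ add) ∪ pre:
  G ∩ del = {}  (empty — regression defined)
  G \ add = {holding(b), on(a,g)} \ {holding(b)} = {on(a,g)}
  ∪ pre   = {on(a,g)} ∪ {clear(b), handempty, ontable(b)}
          = {clear(b), handempty, on(a,g), ontable(b)}

== RESULT ==
["clear(b)", "handempty", "on(a,g)", "ontable(b)"]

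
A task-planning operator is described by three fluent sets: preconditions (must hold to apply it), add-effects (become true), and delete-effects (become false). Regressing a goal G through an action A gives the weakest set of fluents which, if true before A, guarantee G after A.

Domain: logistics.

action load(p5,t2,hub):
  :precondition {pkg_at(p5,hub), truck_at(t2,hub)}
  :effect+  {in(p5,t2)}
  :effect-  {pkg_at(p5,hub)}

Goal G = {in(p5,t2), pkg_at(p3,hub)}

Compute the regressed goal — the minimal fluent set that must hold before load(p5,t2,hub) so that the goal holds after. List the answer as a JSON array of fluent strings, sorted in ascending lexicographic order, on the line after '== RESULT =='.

Regress:
  G ∩ del = {}  (empty — regression defined)
  G \ add = {in(p5,t2), pkg_at(p3,hub)} \ {in(p5,t2)} = {pkg_at(p3,hub)}
  ∪ pre   = {pkg_at(p3,hub)} ∪ {pkg_at(p5,hub), truck_at(t2,hub)}
          = {pkg_at(p3,hub), pkg_at(p5,hub), truck_at(t2,hub)}

== RESULT ==
["pkg_at(p3,hub)", "pkg_at(p5,hub)", "truck_at(t2,hub)"]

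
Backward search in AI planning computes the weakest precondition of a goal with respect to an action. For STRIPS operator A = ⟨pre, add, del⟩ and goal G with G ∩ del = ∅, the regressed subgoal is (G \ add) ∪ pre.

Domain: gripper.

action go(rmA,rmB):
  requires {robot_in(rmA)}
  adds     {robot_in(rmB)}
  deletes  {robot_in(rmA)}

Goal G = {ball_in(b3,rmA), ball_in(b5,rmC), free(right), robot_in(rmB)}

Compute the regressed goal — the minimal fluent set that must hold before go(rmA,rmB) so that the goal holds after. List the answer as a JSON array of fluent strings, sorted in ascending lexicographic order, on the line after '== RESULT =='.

Compute (G \ add) ∪ pre:
  G ∩ del = {}  (empty — regression defined)
  G \ add = {ball_in(b3,rmA), ball_in(b5,rmC), free(right), robot_in(rmB)} \ {robot_in(rmB)} = {ball_in(b3,rmA), ball_in(b5,rmC), free(right)}
  ∪ pre   = {ball_in(b3,rmA), ball_in(b5,rmC), free(right)} ∪ {robot_in(rmA)}
          = {ball_in(b3,rmA), ball_in(b5,rmC), free(right), robot_in(rmA)}

== RESULT ==
["ball_in(b3,rmA)", "ball_in(b5,rmC)", "free(right)", "robot_in(rmA)"]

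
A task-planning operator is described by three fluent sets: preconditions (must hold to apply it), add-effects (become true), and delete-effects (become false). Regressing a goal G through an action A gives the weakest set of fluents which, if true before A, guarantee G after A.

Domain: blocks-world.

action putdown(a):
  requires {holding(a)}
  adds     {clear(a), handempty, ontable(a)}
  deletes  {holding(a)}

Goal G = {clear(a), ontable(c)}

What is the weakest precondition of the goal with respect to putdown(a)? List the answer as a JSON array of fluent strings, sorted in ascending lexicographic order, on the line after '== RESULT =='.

Compute (G \ add) ∪ pre:
  G ∩ del = {}  (empty — regression defined)
  G \ add = {clear(a), ontable(c)} \ {clear(a), handempty, ontable(a)} = {ontable(c)}
  ∪ pre   = {ontable(c)} ∪ {holding(a)}
          = {holding(a), ontable(c)}

== RESULT ==
["holding(a)", "ontable(c)"]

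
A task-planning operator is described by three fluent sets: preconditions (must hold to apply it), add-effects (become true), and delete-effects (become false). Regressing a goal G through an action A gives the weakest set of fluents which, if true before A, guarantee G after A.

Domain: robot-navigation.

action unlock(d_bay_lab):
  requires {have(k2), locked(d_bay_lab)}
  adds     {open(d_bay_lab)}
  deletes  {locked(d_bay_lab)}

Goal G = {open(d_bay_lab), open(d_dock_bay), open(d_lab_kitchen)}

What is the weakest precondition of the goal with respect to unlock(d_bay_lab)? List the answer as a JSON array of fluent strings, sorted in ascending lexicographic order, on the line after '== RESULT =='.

Regress:
  G ∩ del = {}  (empty — regression defined)
  G \ add = {open(d_bay_lab), open(d_dock_bay), open(d_lab_kitchen)} \ {open(d_bay_lab)} = {open(d_dock_bay), open(d_lab_kitchen)}
  ∪ pre   = {open(d_dock_bay), open(d_lab_kitchen)} ∪ {have(k2), locked(d_bay_lab)}
          = {have(k2), locked(d_bay_lab), open(d_dock_bay), open(d_lab_kitchen)}

== RESULT ==
["have(k2)", "locked(d_bay_lab)", "open(d_dock_bay)", "open(d_lab_kitchen)"]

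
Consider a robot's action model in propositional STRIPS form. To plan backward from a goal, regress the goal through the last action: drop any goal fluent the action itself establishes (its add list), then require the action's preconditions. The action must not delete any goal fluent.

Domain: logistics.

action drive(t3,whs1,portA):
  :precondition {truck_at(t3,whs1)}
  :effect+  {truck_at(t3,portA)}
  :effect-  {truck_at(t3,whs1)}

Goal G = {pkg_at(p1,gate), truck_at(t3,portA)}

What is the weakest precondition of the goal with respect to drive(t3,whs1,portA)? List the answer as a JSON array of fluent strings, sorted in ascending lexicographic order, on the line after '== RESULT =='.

Compute (G \ add) ∪ pre:
  G ∩ del = {}  (empty — regression defined)
  G \ add = {pkg_at(p1,gate), truck_at(t3,portA)} \ {truck_at(t3,portA)} = {pkg_at(p1,gate)}
  ∪ pre   = {pkg_at(p1,gate)} ∪ {truck_at(t3,whs1)}
          = {pkg_at(p1,gate), truck_at(t3,whs1)}

== RESULT ==
["pkg_at(p1,gate)", "truck_at(t3,whs1)"]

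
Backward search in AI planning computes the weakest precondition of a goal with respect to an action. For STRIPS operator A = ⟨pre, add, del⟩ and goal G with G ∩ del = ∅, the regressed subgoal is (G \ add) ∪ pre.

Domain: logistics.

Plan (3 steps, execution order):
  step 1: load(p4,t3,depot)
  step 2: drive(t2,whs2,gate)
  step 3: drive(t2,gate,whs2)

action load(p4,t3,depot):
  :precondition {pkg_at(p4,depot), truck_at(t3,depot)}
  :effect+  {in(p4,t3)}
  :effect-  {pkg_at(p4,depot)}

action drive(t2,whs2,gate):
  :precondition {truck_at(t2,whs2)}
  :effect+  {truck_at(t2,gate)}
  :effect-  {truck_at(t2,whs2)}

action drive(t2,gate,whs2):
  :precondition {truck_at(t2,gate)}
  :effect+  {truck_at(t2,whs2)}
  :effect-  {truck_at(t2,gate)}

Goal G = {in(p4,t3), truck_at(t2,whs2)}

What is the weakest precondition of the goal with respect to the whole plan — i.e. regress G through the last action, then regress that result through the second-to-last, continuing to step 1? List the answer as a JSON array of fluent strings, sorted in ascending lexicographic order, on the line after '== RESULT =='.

Work backward from the goal:
  through step 3 (drive(t2,gate,whs2)): drop {truck_at(t2,whs2)}, keep {in(p4,t3)}, require {truck_at(t2,gate)}
    → {in(p4,t3), truck_at(t2,gate)}
  through step 2 (drive(t2,whs2,gate)): drop {truck_at(t2,gate)}, keep {in(p4,t3)}, require {truck_at(t2,whs2)}
    → {in(p4,t3), truck_at(t2,whs2)}
  through step 1 (load(p4,t3,depot)): drop {in(p4,t3)}, keep {truck_at(t2,whs2)}, require {pkg_at(p4,depot), truck_at(t3,depot)}
    → {pkg_at(p4,depot), truck_at(t2,whs2), truck_at(t3,depot)}

== RESULT ==
["pkg_at(p4,depot)", "truck_at(t2,whs2)", "truck_at(t3,depot)"]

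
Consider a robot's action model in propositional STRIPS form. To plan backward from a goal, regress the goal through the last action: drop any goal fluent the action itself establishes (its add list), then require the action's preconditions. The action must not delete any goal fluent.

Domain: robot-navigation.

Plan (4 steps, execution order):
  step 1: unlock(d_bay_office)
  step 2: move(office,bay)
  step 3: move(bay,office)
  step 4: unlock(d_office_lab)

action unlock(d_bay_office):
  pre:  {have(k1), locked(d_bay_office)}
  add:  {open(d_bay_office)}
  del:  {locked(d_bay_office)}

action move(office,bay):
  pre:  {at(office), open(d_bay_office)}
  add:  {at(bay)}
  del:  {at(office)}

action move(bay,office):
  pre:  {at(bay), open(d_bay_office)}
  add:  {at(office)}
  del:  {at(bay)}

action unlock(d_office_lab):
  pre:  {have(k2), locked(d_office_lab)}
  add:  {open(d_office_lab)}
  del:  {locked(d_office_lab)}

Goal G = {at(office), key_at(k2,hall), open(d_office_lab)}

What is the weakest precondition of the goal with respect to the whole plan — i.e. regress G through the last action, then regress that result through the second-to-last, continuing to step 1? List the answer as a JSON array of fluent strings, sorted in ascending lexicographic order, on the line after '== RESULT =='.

Regress step by step:
  through step 4 (unlock(d_office_lab)): drop {open(d_office_lab)}, keep {at(office), key_at(k2,hall)}, require {have(k2), locked(d_office_lab)}
    → {at(office), have(k2), key_at(k2,hall), locked(d_office_lab)}
  through step 3 (move(bay,office)): drop {at(office)}, keep {have(k2), key_at(k2,hall), locked(d_office_lab)}, require {at(bay), open(d_bay_office)}
    → {at(bay), have(k2), key_at(k2,hall), locked(d_office_lab), open(d_bay_office)}
  through step 2 (move(office,bay)): drop {at(bay)}, keep {have(k2), key_at(k2,hall), locked(d_office_lab), open(d_bay_office)}, require {at(office), open(d_bay_office)}
    → {at(office), have(k2), key_at(k2,hall), locked(d_office_lab), open(d_bay_office)}
  through step 1 (unlock(d_bay_office)): drop {open(d_bay_office)}, keep {at(office), have(k2), key_at(k2,hall), locked(d_office_lab)}, require {have(k1), locked(d_bay_office)}
    → {at(office), have(k1), have(k2), key_at(k2,hall), locked(d_bay_office), locked(d_office_lab)}

== RESULT ==
["at(office)", "have(k1)", "have(k2)", "key_at(k2,hall)", "locked(d_bay_office)", "locked(d_office_lab)"]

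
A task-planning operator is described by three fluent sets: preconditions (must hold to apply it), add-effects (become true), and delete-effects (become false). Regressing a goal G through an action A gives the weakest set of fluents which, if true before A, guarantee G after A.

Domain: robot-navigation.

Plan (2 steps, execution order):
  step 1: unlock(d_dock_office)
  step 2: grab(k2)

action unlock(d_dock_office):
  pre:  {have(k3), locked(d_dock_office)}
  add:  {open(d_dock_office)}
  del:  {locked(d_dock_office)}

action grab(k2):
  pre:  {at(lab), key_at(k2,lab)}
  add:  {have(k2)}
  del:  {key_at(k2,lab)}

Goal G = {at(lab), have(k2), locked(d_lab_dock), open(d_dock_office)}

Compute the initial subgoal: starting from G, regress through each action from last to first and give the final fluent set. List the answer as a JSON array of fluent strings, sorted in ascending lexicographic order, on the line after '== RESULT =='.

Work backward from the goal:
  through step 2 (grab(k2)): drop {have(k2)}, keep {at(lab), locked(d_lab_dock), open(d_dock_office)}, require {at(lab), key_at(k2,lab)}
    → {at(lab), key_at(k2,lab), locked(d_lab_dock), open(d_dock_office)}
  through step 1 (unlock(d_dock_office)): drop {open(d_dock_office)}, keep {at(lab), key_at(k2,lab), locked(d_lab_dock)}, require {have(k3), locked(d_dock_office)}
    → {at(lab), have(k3), key_at(k2,lab), locked(d_dock_office), locked(d_lab_dock)}

== RESULT ==
["at(lab)", "have(k3)", "key_at(k2,lab)", "locked(d_dock_office)", "locked(d_lab_dock)"]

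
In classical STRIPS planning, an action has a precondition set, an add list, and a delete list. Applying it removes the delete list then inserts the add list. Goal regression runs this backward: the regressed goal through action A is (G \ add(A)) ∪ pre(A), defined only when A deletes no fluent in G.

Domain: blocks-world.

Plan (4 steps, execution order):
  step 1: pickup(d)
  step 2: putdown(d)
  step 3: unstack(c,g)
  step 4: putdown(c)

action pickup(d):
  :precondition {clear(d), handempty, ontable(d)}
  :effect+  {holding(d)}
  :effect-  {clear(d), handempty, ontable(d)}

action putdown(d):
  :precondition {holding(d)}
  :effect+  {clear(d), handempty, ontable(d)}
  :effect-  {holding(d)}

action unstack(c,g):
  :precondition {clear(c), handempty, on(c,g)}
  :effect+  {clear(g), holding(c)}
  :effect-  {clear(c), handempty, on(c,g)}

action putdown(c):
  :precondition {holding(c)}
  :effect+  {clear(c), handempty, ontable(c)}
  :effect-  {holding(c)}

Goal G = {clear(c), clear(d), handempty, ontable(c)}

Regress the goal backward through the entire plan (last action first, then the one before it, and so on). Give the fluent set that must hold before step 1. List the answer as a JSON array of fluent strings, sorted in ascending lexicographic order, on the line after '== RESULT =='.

Regress step by step:
  through step 4 (putdown(c)): drop {clear(c), handempty, ontable(c)}, keep {clear(d)}, require {holding(c)}
    → {clear(d), holding(c)}
  through step 3 (unstack(c,g)): drop {holding(c)}, keep {clear(d)}, require {clear(c), handempty, on(c,g)}
    → {clear(c), clear(d), handempty, on(c,g)}
  through step 2 (putdown(d)): drop {clear(d), handempty}, keep {clear(c), on(c,g)}, require {holding(d)}
    → {clear(c), holding(d), on(c,g)}
  through step 1 (pickup(d)): drop {holding(d)}, keep {clear(c), on(c,g)}, require {clear(d), handempty, ontable(d)}
    → {clear(c), clear(d), handempty, on(c,g), ontable(d)}

== RESULT ==
["clear(c)", "clear(d)", "handempty", "on(c,g)", "ontable(d)"]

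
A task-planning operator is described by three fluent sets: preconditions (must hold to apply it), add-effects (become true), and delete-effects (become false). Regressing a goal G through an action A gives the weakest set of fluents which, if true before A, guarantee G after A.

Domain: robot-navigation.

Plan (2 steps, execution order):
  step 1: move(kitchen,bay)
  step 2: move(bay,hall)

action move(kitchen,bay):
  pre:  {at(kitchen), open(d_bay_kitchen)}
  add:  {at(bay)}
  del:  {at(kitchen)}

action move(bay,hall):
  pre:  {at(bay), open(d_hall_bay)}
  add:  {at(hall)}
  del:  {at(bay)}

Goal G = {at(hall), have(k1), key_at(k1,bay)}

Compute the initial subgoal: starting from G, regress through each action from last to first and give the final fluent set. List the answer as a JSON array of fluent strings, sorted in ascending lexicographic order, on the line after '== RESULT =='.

Regress step by step:
  through step 2 (move(bay,hall)): drop {at(hall)}, keep {have(k1), key_at(k1,bay)}, require {at(bay), open(d_hall_bay)}
    → {at(bay), have(k1), key_at(k1,bay), open(d_hall_bay)}
  through step 1 (move(kitchen,bay)): drop {at(bay)}, keep {have(k1), key_at(k1,bay), open(d_hall_bay)}, require {at(kitchen), open(d_bay_kitchen)}
    → {at(kitchen), have(k1), key_at(k1,bay), open(d_bay_kitchen), open(d_hall_bay)}

== RESULT ==
["at(kitchen)", "have(k1)", "key_at(k1,bay)", "open(d_bay_kitchen)", "open(d_hall_bay)"]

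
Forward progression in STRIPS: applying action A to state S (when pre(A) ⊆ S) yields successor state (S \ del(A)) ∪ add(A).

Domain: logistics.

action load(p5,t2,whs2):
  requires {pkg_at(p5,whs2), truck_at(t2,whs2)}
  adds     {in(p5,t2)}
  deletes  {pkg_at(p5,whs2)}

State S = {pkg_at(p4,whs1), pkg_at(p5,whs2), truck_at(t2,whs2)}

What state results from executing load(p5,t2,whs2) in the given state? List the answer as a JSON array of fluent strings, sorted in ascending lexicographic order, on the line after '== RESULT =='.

Progress:
  pre ⊆ S: {pkg_at(p5,whs2), truck_at(t2,whs2)} ⊆ S  — applicable
  S \ del = {pkg_at(p4,whs1), truck_at(t2,whs2)}
  ∪ add   = {in(p5,t2), pkg_at(p4,whs1), truck_at(t2,whs2)}

== RESULT ==
["in(p5,t2)", "pkg_at(p4,whs1)", "truck_at(t2,whs2)"]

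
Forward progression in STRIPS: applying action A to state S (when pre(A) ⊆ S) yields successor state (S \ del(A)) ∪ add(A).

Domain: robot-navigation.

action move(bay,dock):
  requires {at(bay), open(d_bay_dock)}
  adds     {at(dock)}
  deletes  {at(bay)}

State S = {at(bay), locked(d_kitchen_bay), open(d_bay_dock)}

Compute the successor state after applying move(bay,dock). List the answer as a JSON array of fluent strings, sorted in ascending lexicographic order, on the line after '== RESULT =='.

Progress:
  pre ⊆ S: {at(bay), open(d_bay_dock)} ⊆ S  — applicable
  S \ del = {locked(d_kitchen_bay), open(d_bay_dock)}
  ∪ add   = {at(dock), locked(d_kitchen_bay), open(d_bay_dock)}

== RESULT ==
["at(dock)", "locked(d_kitchen_bay)", "open(d_bay_dock)"]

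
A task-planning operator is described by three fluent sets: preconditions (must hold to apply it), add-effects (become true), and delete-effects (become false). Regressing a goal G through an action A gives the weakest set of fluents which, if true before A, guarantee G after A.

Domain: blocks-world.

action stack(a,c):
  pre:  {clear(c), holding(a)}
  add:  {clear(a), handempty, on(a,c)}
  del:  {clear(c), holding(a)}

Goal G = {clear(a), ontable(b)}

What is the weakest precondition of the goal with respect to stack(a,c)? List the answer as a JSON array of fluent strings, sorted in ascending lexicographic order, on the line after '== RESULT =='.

Regress:
  G ∩ del = {}  (empty — regression defined)
  G \ add = {clear(a), ontable(b)} \ {clear(a), handempty, on(a,c)} = {ontable(b)}
  ∪ pre   = {ontable(b)} ∪ {clear(c), holding(a)}
          = {clear(c), holding(a), ontable(b)}

== RESULT ==
["clear(c)", "holding(a)", "ontable(b)"]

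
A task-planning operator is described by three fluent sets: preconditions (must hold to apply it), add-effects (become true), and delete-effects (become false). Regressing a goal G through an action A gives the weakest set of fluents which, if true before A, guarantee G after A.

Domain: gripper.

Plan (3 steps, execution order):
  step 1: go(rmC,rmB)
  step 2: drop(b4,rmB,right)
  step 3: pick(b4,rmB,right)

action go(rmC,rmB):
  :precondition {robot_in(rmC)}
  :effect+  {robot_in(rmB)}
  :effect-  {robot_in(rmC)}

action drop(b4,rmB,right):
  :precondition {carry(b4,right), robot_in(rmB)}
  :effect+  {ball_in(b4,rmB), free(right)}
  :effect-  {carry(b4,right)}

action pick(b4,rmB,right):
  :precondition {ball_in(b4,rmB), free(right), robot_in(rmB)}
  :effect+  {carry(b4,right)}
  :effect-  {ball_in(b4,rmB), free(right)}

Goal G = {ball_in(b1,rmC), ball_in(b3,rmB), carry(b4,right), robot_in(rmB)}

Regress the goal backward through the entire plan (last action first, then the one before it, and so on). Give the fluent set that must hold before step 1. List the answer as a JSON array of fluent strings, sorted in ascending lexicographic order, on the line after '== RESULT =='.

Work backward from the goal:
  through step 3 (pick(b4,rmB,right)): drop {carry(b4,right)}, keep {ball_in(b1,rmC), ball_in(b3,rmB), robot_in(rmB)}, require {ball_in(b4,rmB), free(right), robot_in(rmB)}
    → {ball_in(b1,rmC), ball_in(b3,rmB), ball_in(b4,rmB), free(right), robot_in(rmB)}
  through step 2 (drop(b4,rmB,right)): drop {ball_in(b4,rmB), free(right)}, keep {ball_in(b1,rmC), ball_in(b3,rmB), robot_in(rmB)}, require {carry(b4,right), robot_in(rmB)}
    → {ball_in(b1,rmC), ball_in(b3,rmB), carry(b4,right), robot_in(rmB)}
  through step 1 (go(rmC,rmB)): drop {robot_in(rmB)}, keep {ball_in(b1,rmC), ball_in(b3,rmB), carry(b4,right)}, require {robot_in(rmC)}
    → {ball_in(b1,rmC), ball_in(b3,rmB), carry(b4,right), robot_in(rmC)}

== RESULT ==
["ball_in(b1,rmC)", "ball_in(b3,rmB)", "carry(b4,right)", "robot_in(rmC)"]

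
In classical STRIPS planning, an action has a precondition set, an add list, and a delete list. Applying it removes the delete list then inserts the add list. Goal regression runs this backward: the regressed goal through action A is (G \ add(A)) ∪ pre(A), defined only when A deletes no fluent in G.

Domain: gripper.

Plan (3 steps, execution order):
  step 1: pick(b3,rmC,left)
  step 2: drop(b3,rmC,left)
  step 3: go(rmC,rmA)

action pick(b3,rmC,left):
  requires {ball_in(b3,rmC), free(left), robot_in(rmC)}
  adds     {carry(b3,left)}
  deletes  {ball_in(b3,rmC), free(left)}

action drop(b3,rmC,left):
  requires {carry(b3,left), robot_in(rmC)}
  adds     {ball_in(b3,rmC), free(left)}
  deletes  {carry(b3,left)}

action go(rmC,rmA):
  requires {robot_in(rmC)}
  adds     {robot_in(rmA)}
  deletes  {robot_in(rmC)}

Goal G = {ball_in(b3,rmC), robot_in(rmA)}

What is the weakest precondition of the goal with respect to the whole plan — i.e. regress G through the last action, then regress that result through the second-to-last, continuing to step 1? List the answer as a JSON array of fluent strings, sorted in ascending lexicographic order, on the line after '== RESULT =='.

Regress step by step:
  through step 3 (go(rmC,rmA)): drop {robot_in(rmA)}, keep {ball_in(b3,rmC)}, require {robot_in(rmC)}
    → {ball_in(b3,rmC), robot_in(rmC)}
  through step 2 (drop(b3,rmC,left)): drop {ball_in(b3,rmC)}, keep {robot_in(rmC)}, require {carry(b3,left), robot_in(rmC)}
    → {carry(b3,left), robot_in(rmC)}
  through step 1 (pick(b3,rmC,left)): drop {carry(b3,left)}, keep {robot_in(rmC)}, require {ball_in(b3,rmC), free(left), robot_in(rmC)}
    → {ball_in(b3,rmC), free(left), robot_in(rmC)}

== RESULT ==
["ball_in(b3,rmC)", "free(left)", "robot_in(rmC)"]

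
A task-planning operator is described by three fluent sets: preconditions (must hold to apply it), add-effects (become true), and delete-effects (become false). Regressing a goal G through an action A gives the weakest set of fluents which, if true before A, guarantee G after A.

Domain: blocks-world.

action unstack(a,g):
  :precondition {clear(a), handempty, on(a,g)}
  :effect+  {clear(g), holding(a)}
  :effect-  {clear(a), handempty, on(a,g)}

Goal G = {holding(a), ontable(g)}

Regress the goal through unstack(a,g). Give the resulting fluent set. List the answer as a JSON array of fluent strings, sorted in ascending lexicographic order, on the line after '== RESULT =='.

Compute (G \ add) ∪ pre:
  G ∩ del = {}  (empty — regression defined)
  G \ add = {holding(a), ontable(g)} \ {clear(g), holding(a)} = {ontable(g)}
  ∪ pre   = {ontable(g)} ∪ {clear(a), handempty, on(a,g)}
          = {clear(a), handempty, on(a,g), ontable(g)}

== RESULT ==
["clear(a)", "handempty", "on(a,g)", "ontable(g)"]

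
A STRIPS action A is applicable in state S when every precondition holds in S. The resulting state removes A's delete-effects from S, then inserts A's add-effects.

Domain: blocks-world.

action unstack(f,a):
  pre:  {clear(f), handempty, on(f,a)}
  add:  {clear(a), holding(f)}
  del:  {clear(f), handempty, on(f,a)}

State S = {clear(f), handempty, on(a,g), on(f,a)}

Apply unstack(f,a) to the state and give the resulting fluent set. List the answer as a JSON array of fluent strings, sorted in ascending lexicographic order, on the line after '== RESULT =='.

Progress:
  pre ⊆ S: {clear(f), handempty, on(f,a)} ⊆ S  — applicable
  S \ del = {on(a,g)}
  ∪ add   = {clear(a), holding(f), on(a,g)}

== RESULT ==
["clear(a)", "holding(f)", "on(a,g)"]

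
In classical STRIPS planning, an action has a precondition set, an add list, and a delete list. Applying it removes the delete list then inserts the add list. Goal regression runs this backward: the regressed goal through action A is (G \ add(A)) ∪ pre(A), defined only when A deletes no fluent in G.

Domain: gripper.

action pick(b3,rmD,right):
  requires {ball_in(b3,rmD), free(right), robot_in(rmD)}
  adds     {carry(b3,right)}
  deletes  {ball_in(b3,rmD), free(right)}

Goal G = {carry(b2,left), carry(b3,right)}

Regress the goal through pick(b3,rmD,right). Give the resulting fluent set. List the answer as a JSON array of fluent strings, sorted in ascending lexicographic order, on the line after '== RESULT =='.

Regress:
  G ∩ del = {}  (empty — regression defined)
  G \ add = {carry(b2,left), carry(b3,right)} \ {carry(b3,right)} = {carry(b2,left)}
  ∪ pre   = {carry(b2,left)} ∪ {ball_in(b3,rmD), free(right), robot_in(rmD)}
          = {ball_in(b3,rmD), carry(b2,left), free(right), robot_in(rmD)}

== RESULT ==
["ball_in(b3,rmD)", "carry(b2,left)", "free(right)", "robot_in(rmD)"]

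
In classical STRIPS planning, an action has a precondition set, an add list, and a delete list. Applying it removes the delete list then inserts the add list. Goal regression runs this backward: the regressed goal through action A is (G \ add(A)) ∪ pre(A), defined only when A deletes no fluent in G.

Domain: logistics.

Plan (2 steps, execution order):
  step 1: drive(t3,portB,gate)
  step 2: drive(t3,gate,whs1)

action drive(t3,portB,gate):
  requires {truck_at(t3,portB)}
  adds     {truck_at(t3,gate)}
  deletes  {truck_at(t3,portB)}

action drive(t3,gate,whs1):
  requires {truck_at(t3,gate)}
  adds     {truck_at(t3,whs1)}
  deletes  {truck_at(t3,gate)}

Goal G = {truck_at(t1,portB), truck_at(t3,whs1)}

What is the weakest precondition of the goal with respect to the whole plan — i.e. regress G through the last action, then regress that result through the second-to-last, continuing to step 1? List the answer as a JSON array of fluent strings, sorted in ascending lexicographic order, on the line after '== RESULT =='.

Work backward from the goal:
  through step 2 (drive(t3,gate,whs1)): drop {truck_at(t3,whs1)}, keep {truck_at(t1,portB)}, require {truck_at(t3,gate)}
    → {truck_at(t1,portB), truck_at(t3,gate)}
  through step 1 (drive(t3,portB,gate)): drop {truck_at(t3,gate)}, keep {truck_at(t1,portB)}, require {truck_at(t3,portB)}
    → {truck_at(t1,portB), truck_at(t3,portB)}

== RESULT ==
["truck_at(t1,portB)", "truck_at(t3,portB)"]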